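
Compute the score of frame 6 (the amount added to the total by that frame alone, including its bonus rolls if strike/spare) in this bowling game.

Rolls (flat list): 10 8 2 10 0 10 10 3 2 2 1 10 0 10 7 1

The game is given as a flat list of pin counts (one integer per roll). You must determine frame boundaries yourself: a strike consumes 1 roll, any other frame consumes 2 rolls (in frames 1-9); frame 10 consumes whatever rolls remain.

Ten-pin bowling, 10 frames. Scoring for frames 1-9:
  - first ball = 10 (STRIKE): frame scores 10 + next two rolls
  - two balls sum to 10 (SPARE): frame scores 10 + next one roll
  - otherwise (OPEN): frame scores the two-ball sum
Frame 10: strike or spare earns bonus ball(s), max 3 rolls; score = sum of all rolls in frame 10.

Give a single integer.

Frame 1: STRIKE. 10 + next two rolls (8+2) = 20. Cumulative: 20
Frame 2: SPARE (8+2=10). 10 + next roll (10) = 20. Cumulative: 40
Frame 3: STRIKE. 10 + next two rolls (0+10) = 20. Cumulative: 60
Frame 4: SPARE (0+10=10). 10 + next roll (10) = 20. Cumulative: 80
Frame 5: STRIKE. 10 + next two rolls (3+2) = 15. Cumulative: 95
Frame 6: OPEN (3+2=5). Cumulative: 100
Frame 7: OPEN (2+1=3). Cumulative: 103
Frame 8: STRIKE. 10 + next two rolls (0+10) = 20. Cumulative: 123

Answer: 5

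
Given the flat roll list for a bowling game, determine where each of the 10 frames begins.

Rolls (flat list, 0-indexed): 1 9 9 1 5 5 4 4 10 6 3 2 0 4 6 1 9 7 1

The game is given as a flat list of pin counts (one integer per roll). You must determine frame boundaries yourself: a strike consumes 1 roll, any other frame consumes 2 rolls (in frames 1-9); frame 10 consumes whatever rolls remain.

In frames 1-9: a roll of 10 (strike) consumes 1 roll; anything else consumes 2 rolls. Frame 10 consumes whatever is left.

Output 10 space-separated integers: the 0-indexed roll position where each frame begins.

Frame 1 starts at roll index 0: rolls=1,9 (sum=10), consumes 2 rolls
Frame 2 starts at roll index 2: rolls=9,1 (sum=10), consumes 2 rolls
Frame 3 starts at roll index 4: rolls=5,5 (sum=10), consumes 2 rolls
Frame 4 starts at roll index 6: rolls=4,4 (sum=8), consumes 2 rolls
Frame 5 starts at roll index 8: roll=10 (strike), consumes 1 roll
Frame 6 starts at roll index 9: rolls=6,3 (sum=9), consumes 2 rolls
Frame 7 starts at roll index 11: rolls=2,0 (sum=2), consumes 2 rolls
Frame 8 starts at roll index 13: rolls=4,6 (sum=10), consumes 2 rolls
Frame 9 starts at roll index 15: rolls=1,9 (sum=10), consumes 2 rolls
Frame 10 starts at roll index 17: 2 remaining rolls

Answer: 0 2 4 6 8 9 11 13 15 17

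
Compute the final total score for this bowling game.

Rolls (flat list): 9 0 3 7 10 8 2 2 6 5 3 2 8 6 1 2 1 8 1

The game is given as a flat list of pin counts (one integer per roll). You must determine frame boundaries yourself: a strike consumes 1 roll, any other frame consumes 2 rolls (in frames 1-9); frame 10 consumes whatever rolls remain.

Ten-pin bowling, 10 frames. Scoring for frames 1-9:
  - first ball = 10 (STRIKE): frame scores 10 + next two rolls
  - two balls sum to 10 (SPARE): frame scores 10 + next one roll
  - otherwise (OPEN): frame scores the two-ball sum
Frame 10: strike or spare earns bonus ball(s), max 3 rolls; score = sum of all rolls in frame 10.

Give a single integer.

Frame 1: OPEN (9+0=9). Cumulative: 9
Frame 2: SPARE (3+7=10). 10 + next roll (10) = 20. Cumulative: 29
Frame 3: STRIKE. 10 + next two rolls (8+2) = 20. Cumulative: 49
Frame 4: SPARE (8+2=10). 10 + next roll (2) = 12. Cumulative: 61
Frame 5: OPEN (2+6=8). Cumulative: 69
Frame 6: OPEN (5+3=8). Cumulative: 77
Frame 7: SPARE (2+8=10). 10 + next roll (6) = 16. Cumulative: 93
Frame 8: OPEN (6+1=7). Cumulative: 100
Frame 9: OPEN (2+1=3). Cumulative: 103
Frame 10: OPEN. Sum of all frame-10 rolls (8+1) = 9. Cumulative: 112

Answer: 112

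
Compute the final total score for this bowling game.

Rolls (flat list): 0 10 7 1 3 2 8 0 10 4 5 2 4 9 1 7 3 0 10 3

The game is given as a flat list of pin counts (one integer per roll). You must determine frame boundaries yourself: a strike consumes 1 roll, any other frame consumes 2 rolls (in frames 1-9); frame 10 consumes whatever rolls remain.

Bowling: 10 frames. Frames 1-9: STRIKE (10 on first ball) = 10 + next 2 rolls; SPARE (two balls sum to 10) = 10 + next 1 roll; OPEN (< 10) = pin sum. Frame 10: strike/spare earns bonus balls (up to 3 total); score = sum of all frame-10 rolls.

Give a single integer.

Frame 1: SPARE (0+10=10). 10 + next roll (7) = 17. Cumulative: 17
Frame 2: OPEN (7+1=8). Cumulative: 25
Frame 3: OPEN (3+2=5). Cumulative: 30
Frame 4: OPEN (8+0=8). Cumulative: 38
Frame 5: STRIKE. 10 + next two rolls (4+5) = 19. Cumulative: 57
Frame 6: OPEN (4+5=9). Cumulative: 66
Frame 7: OPEN (2+4=6). Cumulative: 72
Frame 8: SPARE (9+1=10). 10 + next roll (7) = 17. Cumulative: 89
Frame 9: SPARE (7+3=10). 10 + next roll (0) = 10. Cumulative: 99
Frame 10: SPARE. Sum of all frame-10 rolls (0+10+3) = 13. Cumulative: 112

Answer: 112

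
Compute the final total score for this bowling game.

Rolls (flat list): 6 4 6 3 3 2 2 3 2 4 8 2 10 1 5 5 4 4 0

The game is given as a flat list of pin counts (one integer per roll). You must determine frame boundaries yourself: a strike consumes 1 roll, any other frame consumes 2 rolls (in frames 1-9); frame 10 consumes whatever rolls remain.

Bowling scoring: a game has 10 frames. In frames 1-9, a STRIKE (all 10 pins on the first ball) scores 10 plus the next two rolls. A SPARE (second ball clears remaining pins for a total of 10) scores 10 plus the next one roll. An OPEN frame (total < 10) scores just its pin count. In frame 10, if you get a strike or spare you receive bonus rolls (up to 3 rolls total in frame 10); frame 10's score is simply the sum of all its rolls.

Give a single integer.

Answer: 96

Derivation:
Frame 1: SPARE (6+4=10). 10 + next roll (6) = 16. Cumulative: 16
Frame 2: OPEN (6+3=9). Cumulative: 25
Frame 3: OPEN (3+2=5). Cumulative: 30
Frame 4: OPEN (2+3=5). Cumulative: 35
Frame 5: OPEN (2+4=6). Cumulative: 41
Frame 6: SPARE (8+2=10). 10 + next roll (10) = 20. Cumulative: 61
Frame 7: STRIKE. 10 + next two rolls (1+5) = 16. Cumulative: 77
Frame 8: OPEN (1+5=6). Cumulative: 83
Frame 9: OPEN (5+4=9). Cumulative: 92
Frame 10: OPEN. Sum of all frame-10 rolls (4+0) = 4. Cumulative: 96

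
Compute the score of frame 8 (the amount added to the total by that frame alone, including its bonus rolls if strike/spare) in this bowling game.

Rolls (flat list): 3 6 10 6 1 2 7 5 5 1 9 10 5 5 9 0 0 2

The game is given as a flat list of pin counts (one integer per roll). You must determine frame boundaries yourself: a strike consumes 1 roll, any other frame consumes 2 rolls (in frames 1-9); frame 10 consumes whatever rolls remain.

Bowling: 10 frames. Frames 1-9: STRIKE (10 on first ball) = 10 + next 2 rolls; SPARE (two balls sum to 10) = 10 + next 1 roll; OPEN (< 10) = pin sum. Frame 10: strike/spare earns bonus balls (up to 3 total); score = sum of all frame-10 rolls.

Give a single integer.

Answer: 19

Derivation:
Frame 1: OPEN (3+6=9). Cumulative: 9
Frame 2: STRIKE. 10 + next two rolls (6+1) = 17. Cumulative: 26
Frame 3: OPEN (6+1=7). Cumulative: 33
Frame 4: OPEN (2+7=9). Cumulative: 42
Frame 5: SPARE (5+5=10). 10 + next roll (1) = 11. Cumulative: 53
Frame 6: SPARE (1+9=10). 10 + next roll (10) = 20. Cumulative: 73
Frame 7: STRIKE. 10 + next two rolls (5+5) = 20. Cumulative: 93
Frame 8: SPARE (5+5=10). 10 + next roll (9) = 19. Cumulative: 112
Frame 9: OPEN (9+0=9). Cumulative: 121
Frame 10: OPEN. Sum of all frame-10 rolls (0+2) = 2. Cumulative: 123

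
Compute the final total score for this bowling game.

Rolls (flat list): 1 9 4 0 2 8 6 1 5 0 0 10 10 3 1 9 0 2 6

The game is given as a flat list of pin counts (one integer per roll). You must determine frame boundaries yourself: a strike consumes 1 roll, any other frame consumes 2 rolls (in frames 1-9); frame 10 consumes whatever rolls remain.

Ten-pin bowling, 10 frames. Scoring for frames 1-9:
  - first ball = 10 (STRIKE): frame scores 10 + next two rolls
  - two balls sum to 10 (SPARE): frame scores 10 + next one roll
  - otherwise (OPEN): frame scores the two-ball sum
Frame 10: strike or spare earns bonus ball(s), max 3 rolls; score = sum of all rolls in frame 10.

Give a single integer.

Answer: 101

Derivation:
Frame 1: SPARE (1+9=10). 10 + next roll (4) = 14. Cumulative: 14
Frame 2: OPEN (4+0=4). Cumulative: 18
Frame 3: SPARE (2+8=10). 10 + next roll (6) = 16. Cumulative: 34
Frame 4: OPEN (6+1=7). Cumulative: 41
Frame 5: OPEN (5+0=5). Cumulative: 46
Frame 6: SPARE (0+10=10). 10 + next roll (10) = 20. Cumulative: 66
Frame 7: STRIKE. 10 + next two rolls (3+1) = 14. Cumulative: 80
Frame 8: OPEN (3+1=4). Cumulative: 84
Frame 9: OPEN (9+0=9). Cumulative: 93
Frame 10: OPEN. Sum of all frame-10 rolls (2+6) = 8. Cumulative: 101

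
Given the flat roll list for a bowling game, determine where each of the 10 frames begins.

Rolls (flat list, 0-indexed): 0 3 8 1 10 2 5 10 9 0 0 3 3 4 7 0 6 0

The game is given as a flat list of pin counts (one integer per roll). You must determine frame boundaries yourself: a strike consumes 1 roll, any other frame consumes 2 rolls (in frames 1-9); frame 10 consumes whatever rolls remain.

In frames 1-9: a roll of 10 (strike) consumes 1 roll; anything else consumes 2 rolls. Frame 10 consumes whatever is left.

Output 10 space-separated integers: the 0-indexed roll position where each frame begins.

Frame 1 starts at roll index 0: rolls=0,3 (sum=3), consumes 2 rolls
Frame 2 starts at roll index 2: rolls=8,1 (sum=9), consumes 2 rolls
Frame 3 starts at roll index 4: roll=10 (strike), consumes 1 roll
Frame 4 starts at roll index 5: rolls=2,5 (sum=7), consumes 2 rolls
Frame 5 starts at roll index 7: roll=10 (strike), consumes 1 roll
Frame 6 starts at roll index 8: rolls=9,0 (sum=9), consumes 2 rolls
Frame 7 starts at roll index 10: rolls=0,3 (sum=3), consumes 2 rolls
Frame 8 starts at roll index 12: rolls=3,4 (sum=7), consumes 2 rolls
Frame 9 starts at roll index 14: rolls=7,0 (sum=7), consumes 2 rolls
Frame 10 starts at roll index 16: 2 remaining rolls

Answer: 0 2 4 5 7 8 10 12 14 16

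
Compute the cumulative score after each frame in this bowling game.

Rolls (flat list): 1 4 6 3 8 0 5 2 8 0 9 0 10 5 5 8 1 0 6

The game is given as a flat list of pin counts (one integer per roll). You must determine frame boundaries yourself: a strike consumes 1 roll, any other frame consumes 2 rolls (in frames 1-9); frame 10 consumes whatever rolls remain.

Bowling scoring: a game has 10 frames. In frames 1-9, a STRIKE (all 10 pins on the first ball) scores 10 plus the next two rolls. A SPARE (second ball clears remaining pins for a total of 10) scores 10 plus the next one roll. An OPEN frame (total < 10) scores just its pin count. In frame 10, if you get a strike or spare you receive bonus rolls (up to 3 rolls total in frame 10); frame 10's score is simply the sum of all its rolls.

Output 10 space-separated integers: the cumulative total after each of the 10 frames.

Answer: 5 14 22 29 37 46 66 84 93 99

Derivation:
Frame 1: OPEN (1+4=5). Cumulative: 5
Frame 2: OPEN (6+3=9). Cumulative: 14
Frame 3: OPEN (8+0=8). Cumulative: 22
Frame 4: OPEN (5+2=7). Cumulative: 29
Frame 5: OPEN (8+0=8). Cumulative: 37
Frame 6: OPEN (9+0=9). Cumulative: 46
Frame 7: STRIKE. 10 + next two rolls (5+5) = 20. Cumulative: 66
Frame 8: SPARE (5+5=10). 10 + next roll (8) = 18. Cumulative: 84
Frame 9: OPEN (8+1=9). Cumulative: 93
Frame 10: OPEN. Sum of all frame-10 rolls (0+6) = 6. Cumulative: 99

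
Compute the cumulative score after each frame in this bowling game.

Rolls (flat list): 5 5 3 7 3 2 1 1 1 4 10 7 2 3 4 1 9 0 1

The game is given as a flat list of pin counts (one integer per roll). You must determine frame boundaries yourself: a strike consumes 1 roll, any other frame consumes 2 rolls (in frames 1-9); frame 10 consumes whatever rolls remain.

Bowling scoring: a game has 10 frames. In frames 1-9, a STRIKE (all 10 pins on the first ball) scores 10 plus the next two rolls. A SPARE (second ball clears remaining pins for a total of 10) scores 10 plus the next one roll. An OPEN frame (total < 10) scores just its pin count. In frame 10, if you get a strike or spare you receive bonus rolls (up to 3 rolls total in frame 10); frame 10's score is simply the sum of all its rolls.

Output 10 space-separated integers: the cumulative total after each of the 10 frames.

Frame 1: SPARE (5+5=10). 10 + next roll (3) = 13. Cumulative: 13
Frame 2: SPARE (3+7=10). 10 + next roll (3) = 13. Cumulative: 26
Frame 3: OPEN (3+2=5). Cumulative: 31
Frame 4: OPEN (1+1=2). Cumulative: 33
Frame 5: OPEN (1+4=5). Cumulative: 38
Frame 6: STRIKE. 10 + next two rolls (7+2) = 19. Cumulative: 57
Frame 7: OPEN (7+2=9). Cumulative: 66
Frame 8: OPEN (3+4=7). Cumulative: 73
Frame 9: SPARE (1+9=10). 10 + next roll (0) = 10. Cumulative: 83
Frame 10: OPEN. Sum of all frame-10 rolls (0+1) = 1. Cumulative: 84

Answer: 13 26 31 33 38 57 66 73 83 84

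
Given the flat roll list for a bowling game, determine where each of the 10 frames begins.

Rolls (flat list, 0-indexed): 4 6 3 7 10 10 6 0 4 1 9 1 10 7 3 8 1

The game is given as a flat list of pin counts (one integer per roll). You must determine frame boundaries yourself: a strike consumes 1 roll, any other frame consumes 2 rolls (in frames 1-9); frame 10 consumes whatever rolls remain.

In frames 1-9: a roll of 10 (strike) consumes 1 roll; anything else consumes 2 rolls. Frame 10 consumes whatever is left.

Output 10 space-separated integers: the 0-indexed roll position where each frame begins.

Answer: 0 2 4 5 6 8 10 12 13 15

Derivation:
Frame 1 starts at roll index 0: rolls=4,6 (sum=10), consumes 2 rolls
Frame 2 starts at roll index 2: rolls=3,7 (sum=10), consumes 2 rolls
Frame 3 starts at roll index 4: roll=10 (strike), consumes 1 roll
Frame 4 starts at roll index 5: roll=10 (strike), consumes 1 roll
Frame 5 starts at roll index 6: rolls=6,0 (sum=6), consumes 2 rolls
Frame 6 starts at roll index 8: rolls=4,1 (sum=5), consumes 2 rolls
Frame 7 starts at roll index 10: rolls=9,1 (sum=10), consumes 2 rolls
Frame 8 starts at roll index 12: roll=10 (strike), consumes 1 roll
Frame 9 starts at roll index 13: rolls=7,3 (sum=10), consumes 2 rolls
Frame 10 starts at roll index 15: 2 remaining rolls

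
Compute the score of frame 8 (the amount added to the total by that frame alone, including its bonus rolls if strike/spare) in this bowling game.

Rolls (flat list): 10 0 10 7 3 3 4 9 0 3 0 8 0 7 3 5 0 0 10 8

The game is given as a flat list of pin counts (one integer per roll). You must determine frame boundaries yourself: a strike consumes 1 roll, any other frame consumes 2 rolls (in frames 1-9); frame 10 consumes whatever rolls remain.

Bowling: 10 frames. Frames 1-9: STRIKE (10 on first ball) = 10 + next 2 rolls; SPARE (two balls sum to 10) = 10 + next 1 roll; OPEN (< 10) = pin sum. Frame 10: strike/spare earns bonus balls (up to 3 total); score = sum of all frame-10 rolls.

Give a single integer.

Answer: 15

Derivation:
Frame 1: STRIKE. 10 + next two rolls (0+10) = 20. Cumulative: 20
Frame 2: SPARE (0+10=10). 10 + next roll (7) = 17. Cumulative: 37
Frame 3: SPARE (7+3=10). 10 + next roll (3) = 13. Cumulative: 50
Frame 4: OPEN (3+4=7). Cumulative: 57
Frame 5: OPEN (9+0=9). Cumulative: 66
Frame 6: OPEN (3+0=3). Cumulative: 69
Frame 7: OPEN (8+0=8). Cumulative: 77
Frame 8: SPARE (7+3=10). 10 + next roll (5) = 15. Cumulative: 92
Frame 9: OPEN (5+0=5). Cumulative: 97
Frame 10: SPARE. Sum of all frame-10 rolls (0+10+8) = 18. Cumulative: 115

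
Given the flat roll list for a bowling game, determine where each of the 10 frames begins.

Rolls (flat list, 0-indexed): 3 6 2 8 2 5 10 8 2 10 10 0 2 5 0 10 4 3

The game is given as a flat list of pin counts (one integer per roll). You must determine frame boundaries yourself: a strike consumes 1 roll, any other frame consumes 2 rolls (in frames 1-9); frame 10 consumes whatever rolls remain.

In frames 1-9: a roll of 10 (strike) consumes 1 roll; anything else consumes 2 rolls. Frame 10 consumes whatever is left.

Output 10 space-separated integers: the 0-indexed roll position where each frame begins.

Answer: 0 2 4 6 7 9 10 11 13 15

Derivation:
Frame 1 starts at roll index 0: rolls=3,6 (sum=9), consumes 2 rolls
Frame 2 starts at roll index 2: rolls=2,8 (sum=10), consumes 2 rolls
Frame 3 starts at roll index 4: rolls=2,5 (sum=7), consumes 2 rolls
Frame 4 starts at roll index 6: roll=10 (strike), consumes 1 roll
Frame 5 starts at roll index 7: rolls=8,2 (sum=10), consumes 2 rolls
Frame 6 starts at roll index 9: roll=10 (strike), consumes 1 roll
Frame 7 starts at roll index 10: roll=10 (strike), consumes 1 roll
Frame 8 starts at roll index 11: rolls=0,2 (sum=2), consumes 2 rolls
Frame 9 starts at roll index 13: rolls=5,0 (sum=5), consumes 2 rolls
Frame 10 starts at roll index 15: 3 remaining rolls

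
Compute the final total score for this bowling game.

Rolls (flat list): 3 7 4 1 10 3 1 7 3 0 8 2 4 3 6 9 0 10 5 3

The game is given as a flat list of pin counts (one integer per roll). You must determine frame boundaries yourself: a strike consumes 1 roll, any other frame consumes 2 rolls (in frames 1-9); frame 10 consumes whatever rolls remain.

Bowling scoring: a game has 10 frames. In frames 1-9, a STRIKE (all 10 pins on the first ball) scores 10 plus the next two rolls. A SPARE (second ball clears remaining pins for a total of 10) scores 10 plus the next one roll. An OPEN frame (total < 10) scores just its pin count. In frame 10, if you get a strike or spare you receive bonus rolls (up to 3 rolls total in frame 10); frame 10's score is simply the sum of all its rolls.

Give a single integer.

Answer: 97

Derivation:
Frame 1: SPARE (3+7=10). 10 + next roll (4) = 14. Cumulative: 14
Frame 2: OPEN (4+1=5). Cumulative: 19
Frame 3: STRIKE. 10 + next two rolls (3+1) = 14. Cumulative: 33
Frame 4: OPEN (3+1=4). Cumulative: 37
Frame 5: SPARE (7+3=10). 10 + next roll (0) = 10. Cumulative: 47
Frame 6: OPEN (0+8=8). Cumulative: 55
Frame 7: OPEN (2+4=6). Cumulative: 61
Frame 8: OPEN (3+6=9). Cumulative: 70
Frame 9: OPEN (9+0=9). Cumulative: 79
Frame 10: STRIKE. Sum of all frame-10 rolls (10+5+3) = 18. Cumulative: 97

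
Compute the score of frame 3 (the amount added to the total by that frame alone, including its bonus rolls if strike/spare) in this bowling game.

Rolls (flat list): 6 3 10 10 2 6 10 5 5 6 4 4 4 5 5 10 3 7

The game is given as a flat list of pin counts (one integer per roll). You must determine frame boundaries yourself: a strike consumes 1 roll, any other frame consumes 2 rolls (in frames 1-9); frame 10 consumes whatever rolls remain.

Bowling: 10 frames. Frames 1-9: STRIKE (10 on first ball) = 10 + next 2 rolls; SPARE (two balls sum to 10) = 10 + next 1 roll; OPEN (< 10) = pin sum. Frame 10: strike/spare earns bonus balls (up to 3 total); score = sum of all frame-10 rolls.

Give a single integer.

Frame 1: OPEN (6+3=9). Cumulative: 9
Frame 2: STRIKE. 10 + next two rolls (10+2) = 22. Cumulative: 31
Frame 3: STRIKE. 10 + next two rolls (2+6) = 18. Cumulative: 49
Frame 4: OPEN (2+6=8). Cumulative: 57
Frame 5: STRIKE. 10 + next two rolls (5+5) = 20. Cumulative: 77

Answer: 18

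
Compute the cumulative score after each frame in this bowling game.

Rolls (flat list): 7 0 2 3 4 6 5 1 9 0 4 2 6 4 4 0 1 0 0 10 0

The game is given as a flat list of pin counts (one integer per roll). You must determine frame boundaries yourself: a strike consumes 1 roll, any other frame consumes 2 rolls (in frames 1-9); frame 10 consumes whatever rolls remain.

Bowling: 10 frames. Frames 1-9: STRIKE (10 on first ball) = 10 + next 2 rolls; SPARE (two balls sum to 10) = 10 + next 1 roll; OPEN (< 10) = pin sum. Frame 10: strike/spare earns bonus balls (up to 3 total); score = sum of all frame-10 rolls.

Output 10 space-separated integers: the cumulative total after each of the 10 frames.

Frame 1: OPEN (7+0=7). Cumulative: 7
Frame 2: OPEN (2+3=5). Cumulative: 12
Frame 3: SPARE (4+6=10). 10 + next roll (5) = 15. Cumulative: 27
Frame 4: OPEN (5+1=6). Cumulative: 33
Frame 5: OPEN (9+0=9). Cumulative: 42
Frame 6: OPEN (4+2=6). Cumulative: 48
Frame 7: SPARE (6+4=10). 10 + next roll (4) = 14. Cumulative: 62
Frame 8: OPEN (4+0=4). Cumulative: 66
Frame 9: OPEN (1+0=1). Cumulative: 67
Frame 10: SPARE. Sum of all frame-10 rolls (0+10+0) = 10. Cumulative: 77

Answer: 7 12 27 33 42 48 62 66 67 77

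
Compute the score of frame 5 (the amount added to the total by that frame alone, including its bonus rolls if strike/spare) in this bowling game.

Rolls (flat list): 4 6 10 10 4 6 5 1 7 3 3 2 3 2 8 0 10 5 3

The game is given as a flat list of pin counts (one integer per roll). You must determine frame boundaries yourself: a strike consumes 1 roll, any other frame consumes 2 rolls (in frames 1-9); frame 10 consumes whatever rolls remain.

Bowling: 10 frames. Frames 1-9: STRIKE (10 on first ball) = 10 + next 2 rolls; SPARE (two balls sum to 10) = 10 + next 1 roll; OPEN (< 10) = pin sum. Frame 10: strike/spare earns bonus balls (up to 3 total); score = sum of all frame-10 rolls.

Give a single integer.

Frame 1: SPARE (4+6=10). 10 + next roll (10) = 20. Cumulative: 20
Frame 2: STRIKE. 10 + next two rolls (10+4) = 24. Cumulative: 44
Frame 3: STRIKE. 10 + next two rolls (4+6) = 20. Cumulative: 64
Frame 4: SPARE (4+6=10). 10 + next roll (5) = 15. Cumulative: 79
Frame 5: OPEN (5+1=6). Cumulative: 85
Frame 6: SPARE (7+3=10). 10 + next roll (3) = 13. Cumulative: 98
Frame 7: OPEN (3+2=5). Cumulative: 103

Answer: 6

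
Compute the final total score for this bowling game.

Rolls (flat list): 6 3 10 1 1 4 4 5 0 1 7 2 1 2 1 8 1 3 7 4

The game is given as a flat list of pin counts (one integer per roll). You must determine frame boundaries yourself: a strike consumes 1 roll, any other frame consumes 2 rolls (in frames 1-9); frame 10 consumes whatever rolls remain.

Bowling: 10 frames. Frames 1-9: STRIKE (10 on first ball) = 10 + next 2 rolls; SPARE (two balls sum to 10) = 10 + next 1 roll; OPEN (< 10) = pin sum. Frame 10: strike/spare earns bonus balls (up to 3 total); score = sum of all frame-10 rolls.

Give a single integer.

Answer: 73

Derivation:
Frame 1: OPEN (6+3=9). Cumulative: 9
Frame 2: STRIKE. 10 + next two rolls (1+1) = 12. Cumulative: 21
Frame 3: OPEN (1+1=2). Cumulative: 23
Frame 4: OPEN (4+4=8). Cumulative: 31
Frame 5: OPEN (5+0=5). Cumulative: 36
Frame 6: OPEN (1+7=8). Cumulative: 44
Frame 7: OPEN (2+1=3). Cumulative: 47
Frame 8: OPEN (2+1=3). Cumulative: 50
Frame 9: OPEN (8+1=9). Cumulative: 59
Frame 10: SPARE. Sum of all frame-10 rolls (3+7+4) = 14. Cumulative: 73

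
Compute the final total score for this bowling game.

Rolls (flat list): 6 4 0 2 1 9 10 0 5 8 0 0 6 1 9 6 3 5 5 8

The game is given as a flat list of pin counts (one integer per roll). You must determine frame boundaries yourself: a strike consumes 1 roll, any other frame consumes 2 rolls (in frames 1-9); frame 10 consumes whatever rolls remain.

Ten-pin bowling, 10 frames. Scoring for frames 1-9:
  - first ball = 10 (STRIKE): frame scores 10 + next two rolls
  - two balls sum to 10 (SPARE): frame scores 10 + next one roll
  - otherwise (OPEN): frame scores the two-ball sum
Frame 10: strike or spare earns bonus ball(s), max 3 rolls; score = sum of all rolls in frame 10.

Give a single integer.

Frame 1: SPARE (6+4=10). 10 + next roll (0) = 10. Cumulative: 10
Frame 2: OPEN (0+2=2). Cumulative: 12
Frame 3: SPARE (1+9=10). 10 + next roll (10) = 20. Cumulative: 32
Frame 4: STRIKE. 10 + next two rolls (0+5) = 15. Cumulative: 47
Frame 5: OPEN (0+5=5). Cumulative: 52
Frame 6: OPEN (8+0=8). Cumulative: 60
Frame 7: OPEN (0+6=6). Cumulative: 66
Frame 8: SPARE (1+9=10). 10 + next roll (6) = 16. Cumulative: 82
Frame 9: OPEN (6+3=9). Cumulative: 91
Frame 10: SPARE. Sum of all frame-10 rolls (5+5+8) = 18. Cumulative: 109

Answer: 109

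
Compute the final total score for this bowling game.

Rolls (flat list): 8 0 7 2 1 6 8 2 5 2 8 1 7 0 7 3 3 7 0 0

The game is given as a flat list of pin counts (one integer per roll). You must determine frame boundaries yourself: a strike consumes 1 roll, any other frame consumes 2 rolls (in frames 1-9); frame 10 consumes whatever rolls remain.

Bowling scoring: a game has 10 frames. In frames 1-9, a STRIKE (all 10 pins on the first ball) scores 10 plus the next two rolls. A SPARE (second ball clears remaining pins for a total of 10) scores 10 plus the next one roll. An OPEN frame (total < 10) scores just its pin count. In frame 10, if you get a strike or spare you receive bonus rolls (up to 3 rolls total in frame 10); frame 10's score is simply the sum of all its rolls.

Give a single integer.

Answer: 85

Derivation:
Frame 1: OPEN (8+0=8). Cumulative: 8
Frame 2: OPEN (7+2=9). Cumulative: 17
Frame 3: OPEN (1+6=7). Cumulative: 24
Frame 4: SPARE (8+2=10). 10 + next roll (5) = 15. Cumulative: 39
Frame 5: OPEN (5+2=7). Cumulative: 46
Frame 6: OPEN (8+1=9). Cumulative: 55
Frame 7: OPEN (7+0=7). Cumulative: 62
Frame 8: SPARE (7+3=10). 10 + next roll (3) = 13. Cumulative: 75
Frame 9: SPARE (3+7=10). 10 + next roll (0) = 10. Cumulative: 85
Frame 10: OPEN. Sum of all frame-10 rolls (0+0) = 0. Cumulative: 85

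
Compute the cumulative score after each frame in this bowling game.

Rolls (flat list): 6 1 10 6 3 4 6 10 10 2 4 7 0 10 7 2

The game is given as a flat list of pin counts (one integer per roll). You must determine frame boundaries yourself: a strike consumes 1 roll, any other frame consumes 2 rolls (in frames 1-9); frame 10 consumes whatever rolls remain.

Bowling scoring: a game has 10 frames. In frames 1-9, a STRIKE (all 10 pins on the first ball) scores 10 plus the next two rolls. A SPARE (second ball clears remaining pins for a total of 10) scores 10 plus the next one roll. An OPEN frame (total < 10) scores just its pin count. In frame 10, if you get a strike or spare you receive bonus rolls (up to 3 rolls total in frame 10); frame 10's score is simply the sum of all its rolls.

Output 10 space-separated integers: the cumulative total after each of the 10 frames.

Frame 1: OPEN (6+1=7). Cumulative: 7
Frame 2: STRIKE. 10 + next two rolls (6+3) = 19. Cumulative: 26
Frame 3: OPEN (6+3=9). Cumulative: 35
Frame 4: SPARE (4+6=10). 10 + next roll (10) = 20. Cumulative: 55
Frame 5: STRIKE. 10 + next two rolls (10+2) = 22. Cumulative: 77
Frame 6: STRIKE. 10 + next two rolls (2+4) = 16. Cumulative: 93
Frame 7: OPEN (2+4=6). Cumulative: 99
Frame 8: OPEN (7+0=7). Cumulative: 106
Frame 9: STRIKE. 10 + next two rolls (7+2) = 19. Cumulative: 125
Frame 10: OPEN. Sum of all frame-10 rolls (7+2) = 9. Cumulative: 134

Answer: 7 26 35 55 77 93 99 106 125 134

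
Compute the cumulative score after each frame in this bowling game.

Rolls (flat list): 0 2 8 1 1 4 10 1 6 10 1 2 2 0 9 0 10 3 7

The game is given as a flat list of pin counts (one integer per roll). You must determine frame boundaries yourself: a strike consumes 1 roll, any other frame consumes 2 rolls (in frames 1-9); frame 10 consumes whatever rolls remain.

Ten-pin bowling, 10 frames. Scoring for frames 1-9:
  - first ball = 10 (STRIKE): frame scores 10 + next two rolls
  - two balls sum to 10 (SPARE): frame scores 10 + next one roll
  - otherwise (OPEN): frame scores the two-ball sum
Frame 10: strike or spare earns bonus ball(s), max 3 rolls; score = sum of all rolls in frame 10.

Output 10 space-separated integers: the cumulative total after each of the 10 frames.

Answer: 2 11 16 33 40 53 56 58 67 87

Derivation:
Frame 1: OPEN (0+2=2). Cumulative: 2
Frame 2: OPEN (8+1=9). Cumulative: 11
Frame 3: OPEN (1+4=5). Cumulative: 16
Frame 4: STRIKE. 10 + next two rolls (1+6) = 17. Cumulative: 33
Frame 5: OPEN (1+6=7). Cumulative: 40
Frame 6: STRIKE. 10 + next two rolls (1+2) = 13. Cumulative: 53
Frame 7: OPEN (1+2=3). Cumulative: 56
Frame 8: OPEN (2+0=2). Cumulative: 58
Frame 9: OPEN (9+0=9). Cumulative: 67
Frame 10: STRIKE. Sum of all frame-10 rolls (10+3+7) = 20. Cumulative: 87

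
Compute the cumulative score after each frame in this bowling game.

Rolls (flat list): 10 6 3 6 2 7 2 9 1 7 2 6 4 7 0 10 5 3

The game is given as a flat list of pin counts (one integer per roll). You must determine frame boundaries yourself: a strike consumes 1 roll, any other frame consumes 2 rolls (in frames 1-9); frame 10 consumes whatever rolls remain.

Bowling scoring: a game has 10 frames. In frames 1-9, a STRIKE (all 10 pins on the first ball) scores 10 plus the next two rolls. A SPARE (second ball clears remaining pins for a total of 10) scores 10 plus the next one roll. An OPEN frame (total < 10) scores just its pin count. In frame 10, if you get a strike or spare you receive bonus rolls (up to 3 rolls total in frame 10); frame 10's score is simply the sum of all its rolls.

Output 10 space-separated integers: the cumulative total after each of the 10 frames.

Frame 1: STRIKE. 10 + next two rolls (6+3) = 19. Cumulative: 19
Frame 2: OPEN (6+3=9). Cumulative: 28
Frame 3: OPEN (6+2=8). Cumulative: 36
Frame 4: OPEN (7+2=9). Cumulative: 45
Frame 5: SPARE (9+1=10). 10 + next roll (7) = 17. Cumulative: 62
Frame 6: OPEN (7+2=9). Cumulative: 71
Frame 7: SPARE (6+4=10). 10 + next roll (7) = 17. Cumulative: 88
Frame 8: OPEN (7+0=7). Cumulative: 95
Frame 9: STRIKE. 10 + next two rolls (5+3) = 18. Cumulative: 113
Frame 10: OPEN. Sum of all frame-10 rolls (5+3) = 8. Cumulative: 121

Answer: 19 28 36 45 62 71 88 95 113 121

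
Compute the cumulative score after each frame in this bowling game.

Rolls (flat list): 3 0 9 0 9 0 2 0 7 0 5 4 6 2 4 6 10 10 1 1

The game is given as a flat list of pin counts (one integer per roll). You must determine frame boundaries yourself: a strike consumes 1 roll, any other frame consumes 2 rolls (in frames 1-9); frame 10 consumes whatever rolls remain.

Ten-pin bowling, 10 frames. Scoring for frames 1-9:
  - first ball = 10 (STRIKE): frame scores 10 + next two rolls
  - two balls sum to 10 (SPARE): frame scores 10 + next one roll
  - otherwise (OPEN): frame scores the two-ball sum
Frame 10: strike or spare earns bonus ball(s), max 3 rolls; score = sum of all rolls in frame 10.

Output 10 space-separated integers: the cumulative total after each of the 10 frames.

Answer: 3 12 21 23 30 39 47 67 88 100

Derivation:
Frame 1: OPEN (3+0=3). Cumulative: 3
Frame 2: OPEN (9+0=9). Cumulative: 12
Frame 3: OPEN (9+0=9). Cumulative: 21
Frame 4: OPEN (2+0=2). Cumulative: 23
Frame 5: OPEN (7+0=7). Cumulative: 30
Frame 6: OPEN (5+4=9). Cumulative: 39
Frame 7: OPEN (6+2=8). Cumulative: 47
Frame 8: SPARE (4+6=10). 10 + next roll (10) = 20. Cumulative: 67
Frame 9: STRIKE. 10 + next two rolls (10+1) = 21. Cumulative: 88
Frame 10: STRIKE. Sum of all frame-10 rolls (10+1+1) = 12. Cumulative: 100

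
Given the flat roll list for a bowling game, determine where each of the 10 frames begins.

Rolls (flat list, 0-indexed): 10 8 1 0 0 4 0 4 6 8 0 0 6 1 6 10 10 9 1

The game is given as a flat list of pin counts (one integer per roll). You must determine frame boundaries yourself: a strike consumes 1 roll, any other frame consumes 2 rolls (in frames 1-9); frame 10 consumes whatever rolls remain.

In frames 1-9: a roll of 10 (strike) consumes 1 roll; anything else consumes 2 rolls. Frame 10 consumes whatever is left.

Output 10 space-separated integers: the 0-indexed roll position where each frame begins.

Answer: 0 1 3 5 7 9 11 13 15 16

Derivation:
Frame 1 starts at roll index 0: roll=10 (strike), consumes 1 roll
Frame 2 starts at roll index 1: rolls=8,1 (sum=9), consumes 2 rolls
Frame 3 starts at roll index 3: rolls=0,0 (sum=0), consumes 2 rolls
Frame 4 starts at roll index 5: rolls=4,0 (sum=4), consumes 2 rolls
Frame 5 starts at roll index 7: rolls=4,6 (sum=10), consumes 2 rolls
Frame 6 starts at roll index 9: rolls=8,0 (sum=8), consumes 2 rolls
Frame 7 starts at roll index 11: rolls=0,6 (sum=6), consumes 2 rolls
Frame 8 starts at roll index 13: rolls=1,6 (sum=7), consumes 2 rolls
Frame 9 starts at roll index 15: roll=10 (strike), consumes 1 roll
Frame 10 starts at roll index 16: 3 remaining rolls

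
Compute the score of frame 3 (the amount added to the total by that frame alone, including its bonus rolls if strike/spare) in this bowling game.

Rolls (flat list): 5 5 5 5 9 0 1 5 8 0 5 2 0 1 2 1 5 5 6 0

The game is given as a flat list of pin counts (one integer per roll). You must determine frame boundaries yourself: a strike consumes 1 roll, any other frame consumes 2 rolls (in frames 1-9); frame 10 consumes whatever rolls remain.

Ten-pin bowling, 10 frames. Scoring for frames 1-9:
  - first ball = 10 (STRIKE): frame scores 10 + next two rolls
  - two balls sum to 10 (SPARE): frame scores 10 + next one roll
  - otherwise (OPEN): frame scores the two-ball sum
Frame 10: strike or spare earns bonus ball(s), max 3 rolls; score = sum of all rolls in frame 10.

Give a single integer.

Answer: 9

Derivation:
Frame 1: SPARE (5+5=10). 10 + next roll (5) = 15. Cumulative: 15
Frame 2: SPARE (5+5=10). 10 + next roll (9) = 19. Cumulative: 34
Frame 3: OPEN (9+0=9). Cumulative: 43
Frame 4: OPEN (1+5=6). Cumulative: 49
Frame 5: OPEN (8+0=8). Cumulative: 57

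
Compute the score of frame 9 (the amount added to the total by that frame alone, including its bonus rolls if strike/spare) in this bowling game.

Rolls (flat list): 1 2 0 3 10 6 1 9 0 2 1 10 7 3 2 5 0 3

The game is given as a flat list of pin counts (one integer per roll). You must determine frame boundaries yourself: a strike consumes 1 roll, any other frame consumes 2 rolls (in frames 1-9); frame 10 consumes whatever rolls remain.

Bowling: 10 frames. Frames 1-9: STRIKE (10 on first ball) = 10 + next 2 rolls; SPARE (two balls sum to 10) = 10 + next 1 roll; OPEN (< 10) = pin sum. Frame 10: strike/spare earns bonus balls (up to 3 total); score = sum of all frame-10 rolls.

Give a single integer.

Frame 1: OPEN (1+2=3). Cumulative: 3
Frame 2: OPEN (0+3=3). Cumulative: 6
Frame 3: STRIKE. 10 + next two rolls (6+1) = 17. Cumulative: 23
Frame 4: OPEN (6+1=7). Cumulative: 30
Frame 5: OPEN (9+0=9). Cumulative: 39
Frame 6: OPEN (2+1=3). Cumulative: 42
Frame 7: STRIKE. 10 + next two rolls (7+3) = 20. Cumulative: 62
Frame 8: SPARE (7+3=10). 10 + next roll (2) = 12. Cumulative: 74
Frame 9: OPEN (2+5=7). Cumulative: 81
Frame 10: OPEN. Sum of all frame-10 rolls (0+3) = 3. Cumulative: 84

Answer: 7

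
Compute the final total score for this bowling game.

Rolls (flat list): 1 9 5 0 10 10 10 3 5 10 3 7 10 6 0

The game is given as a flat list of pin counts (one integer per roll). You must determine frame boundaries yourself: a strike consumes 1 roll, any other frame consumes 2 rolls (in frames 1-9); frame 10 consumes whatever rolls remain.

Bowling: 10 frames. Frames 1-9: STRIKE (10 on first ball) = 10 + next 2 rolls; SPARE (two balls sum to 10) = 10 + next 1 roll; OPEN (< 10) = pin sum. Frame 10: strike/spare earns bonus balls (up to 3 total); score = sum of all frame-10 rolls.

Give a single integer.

Answer: 161

Derivation:
Frame 1: SPARE (1+9=10). 10 + next roll (5) = 15. Cumulative: 15
Frame 2: OPEN (5+0=5). Cumulative: 20
Frame 3: STRIKE. 10 + next two rolls (10+10) = 30. Cumulative: 50
Frame 4: STRIKE. 10 + next two rolls (10+3) = 23. Cumulative: 73
Frame 5: STRIKE. 10 + next two rolls (3+5) = 18. Cumulative: 91
Frame 6: OPEN (3+5=8). Cumulative: 99
Frame 7: STRIKE. 10 + next two rolls (3+7) = 20. Cumulative: 119
Frame 8: SPARE (3+7=10). 10 + next roll (10) = 20. Cumulative: 139
Frame 9: STRIKE. 10 + next two rolls (6+0) = 16. Cumulative: 155
Frame 10: OPEN. Sum of all frame-10 rolls (6+0) = 6. Cumulative: 161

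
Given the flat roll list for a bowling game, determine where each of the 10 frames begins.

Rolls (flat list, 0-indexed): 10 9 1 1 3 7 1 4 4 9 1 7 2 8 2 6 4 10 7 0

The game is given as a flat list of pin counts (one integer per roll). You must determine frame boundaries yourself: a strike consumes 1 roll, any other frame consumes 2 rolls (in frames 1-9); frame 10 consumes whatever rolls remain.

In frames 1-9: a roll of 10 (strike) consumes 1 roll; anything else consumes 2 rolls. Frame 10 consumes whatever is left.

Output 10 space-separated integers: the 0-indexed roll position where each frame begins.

Answer: 0 1 3 5 7 9 11 13 15 17

Derivation:
Frame 1 starts at roll index 0: roll=10 (strike), consumes 1 roll
Frame 2 starts at roll index 1: rolls=9,1 (sum=10), consumes 2 rolls
Frame 3 starts at roll index 3: rolls=1,3 (sum=4), consumes 2 rolls
Frame 4 starts at roll index 5: rolls=7,1 (sum=8), consumes 2 rolls
Frame 5 starts at roll index 7: rolls=4,4 (sum=8), consumes 2 rolls
Frame 6 starts at roll index 9: rolls=9,1 (sum=10), consumes 2 rolls
Frame 7 starts at roll index 11: rolls=7,2 (sum=9), consumes 2 rolls
Frame 8 starts at roll index 13: rolls=8,2 (sum=10), consumes 2 rolls
Frame 9 starts at roll index 15: rolls=6,4 (sum=10), consumes 2 rolls
Frame 10 starts at roll index 17: 3 remaining rolls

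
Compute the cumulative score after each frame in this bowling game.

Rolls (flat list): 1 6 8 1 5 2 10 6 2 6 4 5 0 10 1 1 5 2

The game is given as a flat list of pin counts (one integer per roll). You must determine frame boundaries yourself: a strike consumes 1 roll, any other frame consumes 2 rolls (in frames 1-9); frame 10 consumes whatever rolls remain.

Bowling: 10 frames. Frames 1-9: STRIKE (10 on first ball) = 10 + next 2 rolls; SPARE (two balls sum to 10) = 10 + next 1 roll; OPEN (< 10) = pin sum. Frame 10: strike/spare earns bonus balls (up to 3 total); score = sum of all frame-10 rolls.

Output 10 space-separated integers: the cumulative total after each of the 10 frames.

Answer: 7 16 23 41 49 64 69 81 83 90

Derivation:
Frame 1: OPEN (1+6=7). Cumulative: 7
Frame 2: OPEN (8+1=9). Cumulative: 16
Frame 3: OPEN (5+2=7). Cumulative: 23
Frame 4: STRIKE. 10 + next two rolls (6+2) = 18. Cumulative: 41
Frame 5: OPEN (6+2=8). Cumulative: 49
Frame 6: SPARE (6+4=10). 10 + next roll (5) = 15. Cumulative: 64
Frame 7: OPEN (5+0=5). Cumulative: 69
Frame 8: STRIKE. 10 + next two rolls (1+1) = 12. Cumulative: 81
Frame 9: OPEN (1+1=2). Cumulative: 83
Frame 10: OPEN. Sum of all frame-10 rolls (5+2) = 7. Cumulative: 90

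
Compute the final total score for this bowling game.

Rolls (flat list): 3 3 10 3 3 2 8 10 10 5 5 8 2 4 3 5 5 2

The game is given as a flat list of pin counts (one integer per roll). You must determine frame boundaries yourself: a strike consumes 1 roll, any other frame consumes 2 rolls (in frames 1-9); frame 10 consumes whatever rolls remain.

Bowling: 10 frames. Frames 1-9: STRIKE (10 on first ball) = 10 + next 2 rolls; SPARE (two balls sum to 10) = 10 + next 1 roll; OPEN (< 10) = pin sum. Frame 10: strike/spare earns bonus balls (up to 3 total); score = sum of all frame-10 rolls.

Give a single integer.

Answer: 144

Derivation:
Frame 1: OPEN (3+3=6). Cumulative: 6
Frame 2: STRIKE. 10 + next two rolls (3+3) = 16. Cumulative: 22
Frame 3: OPEN (3+3=6). Cumulative: 28
Frame 4: SPARE (2+8=10). 10 + next roll (10) = 20. Cumulative: 48
Frame 5: STRIKE. 10 + next two rolls (10+5) = 25. Cumulative: 73
Frame 6: STRIKE. 10 + next two rolls (5+5) = 20. Cumulative: 93
Frame 7: SPARE (5+5=10). 10 + next roll (8) = 18. Cumulative: 111
Frame 8: SPARE (8+2=10). 10 + next roll (4) = 14. Cumulative: 125
Frame 9: OPEN (4+3=7). Cumulative: 132
Frame 10: SPARE. Sum of all frame-10 rolls (5+5+2) = 12. Cumulative: 144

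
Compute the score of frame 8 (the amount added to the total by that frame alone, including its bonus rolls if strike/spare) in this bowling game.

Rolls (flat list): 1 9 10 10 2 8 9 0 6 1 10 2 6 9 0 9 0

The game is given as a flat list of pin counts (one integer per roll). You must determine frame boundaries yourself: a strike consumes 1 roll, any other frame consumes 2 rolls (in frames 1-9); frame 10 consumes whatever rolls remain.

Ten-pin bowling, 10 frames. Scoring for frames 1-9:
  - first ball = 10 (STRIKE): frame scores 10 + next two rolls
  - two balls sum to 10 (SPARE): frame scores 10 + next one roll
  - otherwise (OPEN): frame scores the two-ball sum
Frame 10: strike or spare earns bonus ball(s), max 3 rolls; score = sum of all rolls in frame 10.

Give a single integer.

Answer: 8

Derivation:
Frame 1: SPARE (1+9=10). 10 + next roll (10) = 20. Cumulative: 20
Frame 2: STRIKE. 10 + next two rolls (10+2) = 22. Cumulative: 42
Frame 3: STRIKE. 10 + next two rolls (2+8) = 20. Cumulative: 62
Frame 4: SPARE (2+8=10). 10 + next roll (9) = 19. Cumulative: 81
Frame 5: OPEN (9+0=9). Cumulative: 90
Frame 6: OPEN (6+1=7). Cumulative: 97
Frame 7: STRIKE. 10 + next two rolls (2+6) = 18. Cumulative: 115
Frame 8: OPEN (2+6=8). Cumulative: 123
Frame 9: OPEN (9+0=9). Cumulative: 132
Frame 10: OPEN. Sum of all frame-10 rolls (9+0) = 9. Cumulative: 141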